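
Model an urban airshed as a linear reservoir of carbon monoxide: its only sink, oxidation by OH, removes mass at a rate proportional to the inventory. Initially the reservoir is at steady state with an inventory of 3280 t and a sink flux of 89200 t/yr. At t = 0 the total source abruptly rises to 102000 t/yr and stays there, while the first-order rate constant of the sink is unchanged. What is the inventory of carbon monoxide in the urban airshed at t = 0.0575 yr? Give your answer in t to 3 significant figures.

3650 t

τ = M₀/F₀ = 3280/89200 = 0.03677 yr; rate constant k = 1/τ.
New steady state M_∞ = F₁/k = F₁·τ = 102000 × 0.03677 = 3750.7 t.
M(t) = M_∞ + (M₀ − M_∞)·e^(−t/τ); t/τ = 0.0575/0.03677 = 1.564, so e^(−t/τ) = 0.2094.
M(t) = 3750.7 − 470.7 × 0.2094 = 3652.1 t.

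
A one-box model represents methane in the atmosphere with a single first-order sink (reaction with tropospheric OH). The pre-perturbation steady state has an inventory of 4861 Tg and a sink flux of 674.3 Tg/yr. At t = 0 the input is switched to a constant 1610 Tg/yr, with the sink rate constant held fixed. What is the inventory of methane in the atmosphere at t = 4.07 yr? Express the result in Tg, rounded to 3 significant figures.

7770 Tg

Residence time τ = M₀/F₀ = 7.209 yr. The eventual steady state is M_∞ = M₀·(F₁/F₀) = 4861 × 1610/674.3 = 11606 Tg.
The anomaly ΔM(t) = M(t) − M_∞ decays as ΔM₀·e^(−t/τ) with ΔM₀ = 4861 − 11606 = −6745 Tg.
At t = 4.07 yr, e^(−t/τ) = e^(−0.5646) = 0.5686, so ΔM = −3835 Tg and M = 11606 − 3835 = 7771.0 Tg.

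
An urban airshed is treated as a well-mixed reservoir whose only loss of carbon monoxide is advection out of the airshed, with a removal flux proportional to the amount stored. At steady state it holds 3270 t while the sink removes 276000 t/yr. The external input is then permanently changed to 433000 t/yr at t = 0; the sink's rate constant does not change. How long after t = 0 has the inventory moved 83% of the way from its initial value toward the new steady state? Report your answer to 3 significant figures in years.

τ = M₀/F₀ = 3270/276000 = 0.01185 yr.
The remaining gap fraction is e^(−t/τ); 83% covered ⇒ e^(−t/τ) = 0.170.
t = −τ ln(0.170) = 0.01185 × 1.772 = 0.02099 yr.

0.0210 yr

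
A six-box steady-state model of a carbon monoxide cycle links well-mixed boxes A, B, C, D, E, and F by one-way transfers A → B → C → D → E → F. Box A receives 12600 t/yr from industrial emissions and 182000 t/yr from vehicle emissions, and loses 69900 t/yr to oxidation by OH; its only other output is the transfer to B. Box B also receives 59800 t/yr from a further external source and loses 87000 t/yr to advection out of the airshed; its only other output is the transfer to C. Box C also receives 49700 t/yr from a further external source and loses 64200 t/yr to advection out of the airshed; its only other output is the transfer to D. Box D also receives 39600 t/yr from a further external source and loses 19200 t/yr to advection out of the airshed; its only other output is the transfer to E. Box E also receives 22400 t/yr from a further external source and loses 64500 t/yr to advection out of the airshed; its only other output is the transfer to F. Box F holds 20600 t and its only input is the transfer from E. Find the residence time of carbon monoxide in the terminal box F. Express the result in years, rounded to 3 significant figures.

Box A: F(A→B) = (12600 + 182000) − 69900 = 124700 t/yr.
Box B: F(B→C) = (124700 + 59800) − 87000 = 97500 t/yr.
Box C: F(C→D) = (97500 + 49700) − 64200 = 83000 t/yr.
Box D: F(D→E) = (83000 + 39600) − 19200 = 103400 t/yr.
Box E: F(E→F) = (103400 + 22400) − 64500 = 61300 t/yr.
Box F throughput = its input = 61300 t/yr; τ = 20600 / 61300 = 0.3361 yr.

0.336 yr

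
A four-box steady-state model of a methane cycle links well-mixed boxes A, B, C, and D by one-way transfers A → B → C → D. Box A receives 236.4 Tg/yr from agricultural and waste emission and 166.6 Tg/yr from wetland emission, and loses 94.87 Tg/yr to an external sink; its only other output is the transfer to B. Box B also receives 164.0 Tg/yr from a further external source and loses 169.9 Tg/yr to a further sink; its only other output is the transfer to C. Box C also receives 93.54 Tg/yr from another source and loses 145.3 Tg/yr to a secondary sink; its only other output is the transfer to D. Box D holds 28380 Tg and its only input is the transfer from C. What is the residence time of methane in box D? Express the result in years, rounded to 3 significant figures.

Box A: F(A→B) = (236.4 + 166.6) − 94.87 = 308.13 Tg/yr.
Box B: F(B→C) = (308.13 + 164.0) − 169.9 = 302.23 Tg/yr.
Box C: F(C→D) = (302.23 + 93.54) − 145.3 = 250.47 Tg/yr.
Box D throughput = its input = 250.47 Tg/yr; τ = 28380 / 250.47 = 113.3 yr.

113 yr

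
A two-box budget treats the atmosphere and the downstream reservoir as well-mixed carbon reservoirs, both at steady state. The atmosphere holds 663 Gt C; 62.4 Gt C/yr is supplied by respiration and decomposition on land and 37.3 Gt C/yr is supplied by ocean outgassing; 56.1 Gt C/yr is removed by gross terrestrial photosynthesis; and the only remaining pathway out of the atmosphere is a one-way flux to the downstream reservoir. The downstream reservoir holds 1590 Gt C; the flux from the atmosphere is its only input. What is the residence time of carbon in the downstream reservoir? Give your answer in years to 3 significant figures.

36.5 yr

Balance the atmosphere: ΣF_in = 62.4 + 37.3 = 99.700 Gt C/yr.
Flux to the downstream reservoir = ΣF_in − (56.1) = 43.600 Gt C/yr.
At steady state the output of the downstream reservoir equals its input, 43.600 Gt C/yr.
τ = M / F = 1590 / 43.600 = 36.47 yr.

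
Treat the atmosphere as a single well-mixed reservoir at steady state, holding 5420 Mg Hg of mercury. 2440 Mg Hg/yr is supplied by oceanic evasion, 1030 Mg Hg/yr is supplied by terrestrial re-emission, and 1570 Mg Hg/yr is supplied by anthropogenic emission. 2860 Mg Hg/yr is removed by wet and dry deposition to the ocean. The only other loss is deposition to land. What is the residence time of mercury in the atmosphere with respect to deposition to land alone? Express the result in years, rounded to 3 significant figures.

At steady state ΣF_in = ΣF_out.
ΣF_in = 2440 + 1030 + 1570 = 5040.0 Mg Hg/yr.
Deposition to land flux = ΣF_in − (2860) = 5040.0 − 2860 = 2180 Mg Hg/yr.
τ = M / F = 5420 / 2180 = 2.486 yr.

2.49 yr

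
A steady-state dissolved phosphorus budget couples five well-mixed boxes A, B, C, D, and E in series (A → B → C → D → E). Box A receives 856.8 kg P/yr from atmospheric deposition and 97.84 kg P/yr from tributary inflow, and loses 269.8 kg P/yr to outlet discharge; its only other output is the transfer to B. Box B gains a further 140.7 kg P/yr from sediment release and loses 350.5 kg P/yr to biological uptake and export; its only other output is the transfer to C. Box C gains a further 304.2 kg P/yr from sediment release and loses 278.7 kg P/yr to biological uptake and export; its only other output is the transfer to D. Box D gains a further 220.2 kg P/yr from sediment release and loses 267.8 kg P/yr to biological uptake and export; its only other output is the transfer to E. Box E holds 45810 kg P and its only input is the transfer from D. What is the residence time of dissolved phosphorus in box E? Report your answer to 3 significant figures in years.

Box A: F(A→B) = (856.8 + 97.84) − 269.8 = 684.84 kg P/yr.
Box B: F(B→C) = (684.84 + 140.7) − 350.5 = 475.04 kg P/yr.
Box C: F(C→D) = (475.04 + 304.2) − 278.7 = 500.54 kg P/yr.
Box D: F(D→E) = (500.54 + 220.2) − 267.8 = 452.94 kg P/yr.
Box E throughput = its input = 452.94 kg P/yr; τ = 45810 / 452.94 = 101.1 yr.

101 yr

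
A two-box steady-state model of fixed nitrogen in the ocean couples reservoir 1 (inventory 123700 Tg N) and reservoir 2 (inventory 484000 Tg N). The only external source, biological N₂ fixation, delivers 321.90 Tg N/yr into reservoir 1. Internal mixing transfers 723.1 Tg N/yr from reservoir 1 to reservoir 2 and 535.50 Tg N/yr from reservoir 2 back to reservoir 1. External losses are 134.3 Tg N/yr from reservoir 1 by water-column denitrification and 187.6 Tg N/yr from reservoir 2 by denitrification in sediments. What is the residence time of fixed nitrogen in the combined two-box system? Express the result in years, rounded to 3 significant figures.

For the system as a whole, the A↔B exchange is internal and contributes nothing to the throughput; only the external sinks remove mass.
M_total = 123700 + 484000 = 607700 Tg N.
ΣF_external_out = 134.3 + 187.6 = 321.90 Tg N/yr.
τ = M_total / ΣF_ext = 607700 / 321.90 = 1888 yr.

1890 yr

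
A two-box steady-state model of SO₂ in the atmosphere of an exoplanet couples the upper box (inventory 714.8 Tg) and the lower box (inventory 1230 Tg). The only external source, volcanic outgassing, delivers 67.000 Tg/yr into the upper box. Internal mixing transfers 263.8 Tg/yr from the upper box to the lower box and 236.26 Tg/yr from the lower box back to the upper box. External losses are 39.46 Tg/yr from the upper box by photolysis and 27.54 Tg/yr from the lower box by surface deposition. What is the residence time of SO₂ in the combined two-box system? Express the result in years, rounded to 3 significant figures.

29.0 yr

Treat the two boxes together as one reservoir: the mixing fluxes between them are internal recycling, so τ = ΣM / Σ(external losses).
M_total = 714.8 + 1230 = 1944.8 Tg.
ΣF_external_out = 39.46 + 27.54 = 67.000 Tg/yr.
τ = M_total / ΣF_ext = 1944.8 / 67.000 = 29.03 yr.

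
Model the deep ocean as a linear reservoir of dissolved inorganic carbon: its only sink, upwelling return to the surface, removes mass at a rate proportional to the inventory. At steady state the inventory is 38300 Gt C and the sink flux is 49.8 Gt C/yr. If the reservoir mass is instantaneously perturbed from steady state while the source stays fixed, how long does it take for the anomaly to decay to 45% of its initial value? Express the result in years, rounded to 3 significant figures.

For a linear reservoir the anomaly decays as exp(−t/τ) with τ = M/F = 38300/49.8 = 769.1 yr.
exp(−t/τ) = 0.45 ⇒ t = −τ ln(0.45) = 769.1 × 0.7985 = 614.1 yr.

614 yr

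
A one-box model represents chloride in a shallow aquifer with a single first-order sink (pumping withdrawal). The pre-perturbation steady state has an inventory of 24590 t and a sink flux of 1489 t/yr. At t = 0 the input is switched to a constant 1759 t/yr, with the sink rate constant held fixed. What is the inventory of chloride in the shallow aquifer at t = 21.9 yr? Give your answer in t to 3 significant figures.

The sink rate constant is k = F₀/M₀ = 1489/24590 = 0.06055 yr⁻¹.
Solving dM/dt = F₁ − kM with M(0) = M₀ gives M(t) = F₁/k + (M₀ − F₁/k)·e^(−kt).
F₁/k = 1759/0.06055 = 29049 t; kt = 0.06055 × 21.9 = 1.326, e^(−kt) = 0.2655.
M(21.9) = 29049 + (24590 − 29049) × 0.2655 = 29049 − 1184 = 27865 t.

27900 t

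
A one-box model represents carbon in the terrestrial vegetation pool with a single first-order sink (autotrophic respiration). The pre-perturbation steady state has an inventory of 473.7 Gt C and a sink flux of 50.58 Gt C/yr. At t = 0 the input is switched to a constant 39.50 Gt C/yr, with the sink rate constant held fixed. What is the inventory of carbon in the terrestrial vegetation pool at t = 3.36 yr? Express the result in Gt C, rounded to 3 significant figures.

τ = M₀/F₀ = 473.7/50.58 = 9.365 yr; rate constant k = 1/τ.
New steady state M_∞ = F₁/k = F₁·τ = 39.50 × 9.365 = 369.93 Gt C.
M(t) = M_∞ + (M₀ − M_∞)·e^(−t/τ); t/τ = 3.36/9.365 = 0.3588, so e^(−t/τ) = 0.6985.
M(t) = 369.93 + 103.8 × 0.6985 = 442.42 Gt C.

442 Gt C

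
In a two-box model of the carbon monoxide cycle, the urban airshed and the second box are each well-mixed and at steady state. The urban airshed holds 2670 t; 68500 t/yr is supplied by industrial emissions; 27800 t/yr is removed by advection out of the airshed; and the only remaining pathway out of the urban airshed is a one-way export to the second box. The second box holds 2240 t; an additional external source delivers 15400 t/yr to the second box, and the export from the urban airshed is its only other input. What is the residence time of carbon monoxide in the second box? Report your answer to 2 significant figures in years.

0.040 yr

Balance the urban airshed: ΣF_in = 68500 t/yr.
Export to the second box = ΣF_in − (27800) = 40700 t/yr.
Total input to the second box = 40700 + 15400 = 56100 t/yr; at steady state this equals its total output.
τ = M / F = 2240 / 56100 = 0.03993 yr.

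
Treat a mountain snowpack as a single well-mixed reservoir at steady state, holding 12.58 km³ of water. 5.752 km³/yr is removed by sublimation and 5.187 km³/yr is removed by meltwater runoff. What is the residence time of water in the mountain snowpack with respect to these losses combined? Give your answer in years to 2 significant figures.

1.2 yr

Total removal = 5.752 + 5.187 = 10.939 km³/yr.
τ = M / ΣF_out = 12.58 / 10.939 = 1.150 yr.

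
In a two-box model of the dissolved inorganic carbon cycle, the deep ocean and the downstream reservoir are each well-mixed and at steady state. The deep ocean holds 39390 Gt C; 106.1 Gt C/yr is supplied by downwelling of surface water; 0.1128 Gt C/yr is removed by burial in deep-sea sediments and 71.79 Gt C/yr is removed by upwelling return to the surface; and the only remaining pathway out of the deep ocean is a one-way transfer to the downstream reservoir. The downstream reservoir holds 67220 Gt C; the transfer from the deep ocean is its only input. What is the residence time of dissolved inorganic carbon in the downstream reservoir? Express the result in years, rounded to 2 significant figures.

Balance the deep ocean: ΣF_in = 106.10 Gt C/yr.
Transfer to the downstream reservoir = ΣF_in − (0.1128 + 71.79) = 34.197 Gt C/yr.
At steady state the output of the downstream reservoir equals its input, 34.197 Gt C/yr.
τ = M / F = 67220 / 34.197 = 1966 yr.

2000 yr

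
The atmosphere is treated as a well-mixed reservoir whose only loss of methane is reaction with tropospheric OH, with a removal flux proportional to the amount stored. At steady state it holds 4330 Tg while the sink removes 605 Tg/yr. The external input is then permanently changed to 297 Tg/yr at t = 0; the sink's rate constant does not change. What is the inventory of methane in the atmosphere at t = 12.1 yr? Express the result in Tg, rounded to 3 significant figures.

τ = M₀/F₀ = 4330/605 = 7.157 yr; rate constant k = 1/τ.
New steady state M_∞ = F₁/k = F₁·τ = 297 × 7.157 = 2125.6 Tg.
M(t) = M_∞ + (M₀ − M_∞)·e^(−t/τ); t/τ = 12.1/7.157 = 1.691, so e^(−t/τ) = 0.1844.
M(t) = 2125.6 + 2204 × 0.1844 = 2532.1 Tg.

2530 Tg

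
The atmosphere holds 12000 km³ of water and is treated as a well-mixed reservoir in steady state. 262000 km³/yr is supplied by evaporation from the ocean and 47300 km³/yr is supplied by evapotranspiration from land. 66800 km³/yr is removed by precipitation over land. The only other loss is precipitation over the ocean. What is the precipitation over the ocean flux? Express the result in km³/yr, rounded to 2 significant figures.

At steady state ΣF_in = ΣF_out.
ΣF_in = 262000 + 47300 = 309300 km³/yr.
Precipitation over the ocean flux = ΣF_in − (66800) = 309300 − 66800 = 242500 km³/yr.

240000 km³/yr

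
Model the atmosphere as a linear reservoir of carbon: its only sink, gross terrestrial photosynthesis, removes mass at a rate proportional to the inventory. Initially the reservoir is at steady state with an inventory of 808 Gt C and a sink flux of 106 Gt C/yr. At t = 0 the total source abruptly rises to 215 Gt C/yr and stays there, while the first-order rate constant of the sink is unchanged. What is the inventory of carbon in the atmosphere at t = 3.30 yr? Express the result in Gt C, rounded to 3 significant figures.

1100 Gt C

τ = M₀/F₀ = 808/106 = 7.623 yr; rate constant k = 1/τ.
New steady state M_∞ = F₁/k = F₁·τ = 215 × 7.623 = 1638.9 Gt C.
M(t) = M_∞ + (M₀ − M_∞)·e^(−t/τ); t/τ = 3.30/7.623 = 0.4329, so e^(−t/τ) = 0.6486.
M(t) = 1638.9 − 830.9 × 0.6486 = 1100.0 Gt C.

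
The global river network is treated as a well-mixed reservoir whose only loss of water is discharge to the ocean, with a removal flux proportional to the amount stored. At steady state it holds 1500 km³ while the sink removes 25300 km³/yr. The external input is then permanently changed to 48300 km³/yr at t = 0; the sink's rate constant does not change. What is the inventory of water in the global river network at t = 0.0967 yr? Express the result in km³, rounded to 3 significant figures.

Residence time τ = M₀/F₀ = 0.05929 yr. The eventual steady state is M_∞ = M₀·(F₁/F₀) = 1500 × 48300/25300 = 2863.6 km³.
The anomaly ΔM(t) = M(t) − M_∞ decays as ΔM₀·e^(−t/τ) with ΔM₀ = 1500 − 2863.6 = −1364 km³.
At t = 0.0967 yr, e^(−t/τ) = e^(−1.631) = 0.1957, so ΔM = −266.9 km³ and M = 2863.6 − 266.9 = 2596.7 km³.

2600 km³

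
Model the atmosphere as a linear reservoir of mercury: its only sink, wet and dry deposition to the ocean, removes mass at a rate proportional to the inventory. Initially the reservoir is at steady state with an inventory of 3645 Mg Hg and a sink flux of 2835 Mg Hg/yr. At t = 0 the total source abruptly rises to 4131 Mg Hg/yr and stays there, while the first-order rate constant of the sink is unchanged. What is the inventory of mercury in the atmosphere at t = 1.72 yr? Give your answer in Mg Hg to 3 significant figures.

4870 Mg Hg

τ = M₀/F₀ = 3645/2835 = 1.286 yr; rate constant k = 1/τ.
New steady state M_∞ = F₁/k = F₁·τ = 4131 × 1.286 = 5311.3 Mg Hg.
M(t) = M_∞ + (M₀ − M_∞)·e^(−t/τ); t/τ = 1.72/1.286 = 1.338, so e^(−t/τ) = 0.2624.
M(t) = 5311.3 − 1666 × 0.2624 = 4874.0 Mg Hg.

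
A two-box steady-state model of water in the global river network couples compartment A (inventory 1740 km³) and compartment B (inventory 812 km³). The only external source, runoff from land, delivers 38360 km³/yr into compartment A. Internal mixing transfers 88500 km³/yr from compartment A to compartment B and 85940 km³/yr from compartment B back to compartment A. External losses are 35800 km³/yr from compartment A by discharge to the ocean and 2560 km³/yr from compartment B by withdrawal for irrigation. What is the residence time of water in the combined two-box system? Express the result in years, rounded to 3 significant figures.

Treat the two boxes together as one reservoir: the mixing fluxes between them are internal recycling, so τ = ΣM / Σ(external losses).
M_total = 1740 + 812 = 2552.0 km³.
ΣF_external_out = 35800 + 2560 = 38360 km³/yr.
τ = M_total / ΣF_ext = 2552.0 / 38360 = 0.06653 yr.

0.0665 yr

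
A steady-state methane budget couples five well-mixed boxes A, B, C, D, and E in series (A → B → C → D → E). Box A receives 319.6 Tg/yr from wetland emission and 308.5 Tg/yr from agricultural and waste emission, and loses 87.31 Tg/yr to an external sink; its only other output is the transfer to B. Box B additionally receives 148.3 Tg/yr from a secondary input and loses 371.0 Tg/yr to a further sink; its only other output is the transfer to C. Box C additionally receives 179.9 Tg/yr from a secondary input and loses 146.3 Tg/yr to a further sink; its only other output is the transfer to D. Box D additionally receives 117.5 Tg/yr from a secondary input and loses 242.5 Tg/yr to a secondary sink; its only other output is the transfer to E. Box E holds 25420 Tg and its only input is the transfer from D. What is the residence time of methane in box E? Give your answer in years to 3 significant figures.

Box A: F(A→B) = (319.6 + 308.5) − 87.31 = 540.79 Tg/yr.
Box B: F(B→C) = (540.79 + 148.3) − 371.0 = 318.09 Tg/yr.
Box C: F(C→D) = (318.09 + 179.9) − 146.3 = 351.69 Tg/yr.
Box D: F(D→E) = (351.69 + 117.5) − 242.5 = 226.69 Tg/yr.
Box E throughput = its input = 226.69 Tg/yr; τ = 25420 / 226.69 = 112.1 yr.

112 yr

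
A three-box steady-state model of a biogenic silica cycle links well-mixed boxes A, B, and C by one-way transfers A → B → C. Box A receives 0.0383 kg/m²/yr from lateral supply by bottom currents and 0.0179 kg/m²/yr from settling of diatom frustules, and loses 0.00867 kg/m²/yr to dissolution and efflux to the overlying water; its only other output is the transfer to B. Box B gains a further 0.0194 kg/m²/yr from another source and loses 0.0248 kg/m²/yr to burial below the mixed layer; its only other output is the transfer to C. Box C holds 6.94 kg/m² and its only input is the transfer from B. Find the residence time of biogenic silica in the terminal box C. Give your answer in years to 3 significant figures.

Box A: F(A→B) = (0.0383 + 0.0179) − 0.00867 = 0.047530 kg/m²/yr.
Box B: F(B→C) = (0.047530 + 0.0194) − 0.0248 = 0.042130 kg/m²/yr.
Box C throughput = its input = 0.042130 kg/m²/yr; τ = 6.94 / 0.042130 = 164.7 yr.

165 yr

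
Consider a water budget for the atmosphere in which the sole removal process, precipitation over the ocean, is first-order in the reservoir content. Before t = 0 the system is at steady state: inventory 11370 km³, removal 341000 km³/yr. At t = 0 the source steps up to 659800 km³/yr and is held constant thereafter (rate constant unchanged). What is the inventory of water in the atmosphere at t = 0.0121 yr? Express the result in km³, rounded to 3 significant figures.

14600 km³

τ = M₀/F₀ = 11370/341000 = 0.03334 yr; rate constant k = 1/τ.
New steady state M_∞ = F₁/k = F₁·τ = 659800 × 0.03334 = 22000 km³.
M(t) = M_∞ + (M₀ − M_∞)·e^(−t/τ); t/τ = 0.0121/0.03334 = 0.3629, so e^(−t/τ) = 0.6957.
M(t) = 22000 − 10630 × 0.6957 = 14605 km³.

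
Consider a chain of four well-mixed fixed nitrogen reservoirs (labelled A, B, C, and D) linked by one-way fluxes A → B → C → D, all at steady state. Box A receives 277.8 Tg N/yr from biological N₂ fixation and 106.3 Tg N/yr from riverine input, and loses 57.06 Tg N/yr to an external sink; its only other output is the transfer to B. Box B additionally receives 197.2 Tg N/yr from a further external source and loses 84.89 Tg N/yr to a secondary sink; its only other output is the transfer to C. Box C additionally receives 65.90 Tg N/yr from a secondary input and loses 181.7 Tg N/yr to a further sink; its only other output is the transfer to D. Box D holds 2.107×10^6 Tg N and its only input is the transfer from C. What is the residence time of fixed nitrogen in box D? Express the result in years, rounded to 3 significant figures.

6510 yr

Box A: F(A→B) = (277.8 + 106.3) − 57.06 = 327.04 Tg N/yr.
Box B: F(B→C) = (327.04 + 197.2) − 84.89 = 439.35 Tg N/yr.
Box C: F(C→D) = (439.35 + 65.90) − 181.7 = 323.55 Tg N/yr.
Box D throughput = its input = 323.55 Tg N/yr; τ = 2.107×10^6 / 323.55 = 6512 yr.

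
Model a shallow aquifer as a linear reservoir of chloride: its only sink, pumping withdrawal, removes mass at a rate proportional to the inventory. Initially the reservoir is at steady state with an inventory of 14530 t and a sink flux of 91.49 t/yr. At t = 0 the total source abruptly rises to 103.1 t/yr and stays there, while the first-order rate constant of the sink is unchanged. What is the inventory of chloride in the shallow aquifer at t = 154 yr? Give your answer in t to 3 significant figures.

τ = M₀/F₀ = 14530/91.49 = 158.8 yr; rate constant k = 1/τ.
New steady state M_∞ = F₁/k = F₁·τ = 103.1 × 158.8 = 16374 t.
M(t) = M_∞ + (M₀ − M_∞)·e^(−t/τ); t/τ = 154/158.8 = 0.9697, so e^(−t/τ) = 0.3792.
M(t) = 16374 − 1844 × 0.3792 = 15675 t.

15700 t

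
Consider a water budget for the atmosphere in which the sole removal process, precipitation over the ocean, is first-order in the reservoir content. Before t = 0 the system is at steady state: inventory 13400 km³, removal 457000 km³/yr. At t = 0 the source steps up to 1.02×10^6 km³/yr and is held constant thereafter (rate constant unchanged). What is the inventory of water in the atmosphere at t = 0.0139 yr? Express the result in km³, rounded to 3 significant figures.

19600 km³

Residence time τ = M₀/F₀ = 0.02932 yr. The eventual steady state is M_∞ = M₀·(F₁/F₀) = 13400 × 1.02×10^6/457000 = 29908 km³.
The anomaly ΔM(t) = M(t) − M_∞ decays as ΔM₀·e^(−t/τ) with ΔM₀ = 13400 − 29908 = −16510 km³.
At t = 0.0139 yr, e^(−t/τ) = e^(−0.4741) = 0.6225, so ΔM = −10280 km³ and M = 29908 − 10280 = 19632 km³.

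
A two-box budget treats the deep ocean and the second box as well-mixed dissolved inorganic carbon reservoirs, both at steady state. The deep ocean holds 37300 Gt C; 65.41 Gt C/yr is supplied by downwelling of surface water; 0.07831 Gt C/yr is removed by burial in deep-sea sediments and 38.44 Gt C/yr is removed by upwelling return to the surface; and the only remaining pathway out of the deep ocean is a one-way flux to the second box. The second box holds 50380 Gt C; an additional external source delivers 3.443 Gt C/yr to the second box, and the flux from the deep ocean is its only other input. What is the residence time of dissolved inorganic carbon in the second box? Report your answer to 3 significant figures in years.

1660 yr

Balance the deep ocean: ΣF_in = 65.410 Gt C/yr.
Flux to the second box = ΣF_in − (0.07831 + 38.44) = 26.892 Gt C/yr.
Total input to the second box = 26.892 + 3.443 = 30.335 Gt C/yr; at steady state this equals its total output.
τ = M / F = 50380 / 30.335 = 1661 yr.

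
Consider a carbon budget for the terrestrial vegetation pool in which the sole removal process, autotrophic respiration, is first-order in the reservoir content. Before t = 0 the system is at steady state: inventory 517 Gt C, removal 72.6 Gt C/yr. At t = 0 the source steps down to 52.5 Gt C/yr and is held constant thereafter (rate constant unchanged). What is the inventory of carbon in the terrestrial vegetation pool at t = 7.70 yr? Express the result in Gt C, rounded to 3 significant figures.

τ = M₀/F₀ = 517/72.6 = 7.121 yr; rate constant k = 1/τ.
New steady state M_∞ = F₁/k = F₁·τ = 52.5 × 7.121 = 373.86 Gt C.
M(t) = M_∞ + (M₀ − M_∞)·e^(−t/τ); t/τ = 7.70/7.121 = 1.081, so e^(−t/τ) = 0.3392.
M(t) = 373.86 + 143.1 × 0.3392 = 422.41 Gt C.

422 Gt C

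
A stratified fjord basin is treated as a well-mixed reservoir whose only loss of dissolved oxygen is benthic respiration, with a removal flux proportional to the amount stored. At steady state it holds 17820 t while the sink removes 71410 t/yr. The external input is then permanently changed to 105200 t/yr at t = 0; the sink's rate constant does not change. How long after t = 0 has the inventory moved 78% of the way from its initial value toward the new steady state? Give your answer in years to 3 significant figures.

0.378 yr

τ = M₀/F₀ = 17820/71410 = 0.2495 yr.
The remaining gap fraction is e^(−t/τ); 78% covered ⇒ e^(−t/τ) = 0.220.
t = −τ ln(0.220) = 0.2495 × 1.514 = 0.3778 yr.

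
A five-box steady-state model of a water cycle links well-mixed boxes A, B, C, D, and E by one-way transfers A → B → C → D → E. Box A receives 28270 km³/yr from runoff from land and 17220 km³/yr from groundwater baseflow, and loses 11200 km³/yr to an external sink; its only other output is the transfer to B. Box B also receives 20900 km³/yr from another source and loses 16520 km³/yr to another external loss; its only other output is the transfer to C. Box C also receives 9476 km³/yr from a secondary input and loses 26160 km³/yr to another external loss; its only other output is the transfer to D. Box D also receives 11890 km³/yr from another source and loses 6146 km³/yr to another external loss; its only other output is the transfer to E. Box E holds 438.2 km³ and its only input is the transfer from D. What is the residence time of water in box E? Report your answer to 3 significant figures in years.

0.0158 yr

Box A: F(A→B) = (28270 + 17220) − 11200 = 34290 km³/yr.
Box B: F(B→C) = (34290 + 20900) − 16520 = 38670 km³/yr.
Box C: F(C→D) = (38670 + 9476) − 26160 = 21986 km³/yr.
Box D: F(D→E) = (21986 + 11890) − 6146 = 27730 km³/yr.
Box E throughput = its input = 27730 km³/yr; τ = 438.2 / 27730 = 0.01580 yr.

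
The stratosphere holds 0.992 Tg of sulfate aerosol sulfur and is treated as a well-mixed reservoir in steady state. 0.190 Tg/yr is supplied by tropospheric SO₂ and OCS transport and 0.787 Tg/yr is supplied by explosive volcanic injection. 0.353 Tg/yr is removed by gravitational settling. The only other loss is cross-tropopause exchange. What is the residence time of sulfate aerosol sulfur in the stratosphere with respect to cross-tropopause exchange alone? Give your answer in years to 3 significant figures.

At steady state ΣF_in = ΣF_out.
ΣF_in = 0.190 + 0.787 = 0.97700 Tg/yr.
Cross-tropopause exchange flux = ΣF_in − (0.353) = 0.97700 − 0.3530 = 0.6240 Tg/yr.
τ = M / F = 0.992 / 0.6240 = 1.590 yr.

1.59 yr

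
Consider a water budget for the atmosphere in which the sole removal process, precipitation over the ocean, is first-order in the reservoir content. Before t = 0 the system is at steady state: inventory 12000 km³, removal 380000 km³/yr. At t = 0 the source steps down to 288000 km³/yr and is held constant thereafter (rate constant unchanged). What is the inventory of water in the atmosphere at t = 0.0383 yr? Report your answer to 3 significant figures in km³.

The sink rate constant is k = F₀/M₀ = 380000/12000 = 31.67 yr⁻¹.
Solving dM/dt = F₁ − kM with M(0) = M₀ gives M(t) = F₁/k + (M₀ − F₁/k)·e^(−kt).
F₁/k = 288000/31.67 = 9094.7 km³; kt = 31.67 × 0.0383 = 1.213, e^(−kt) = 0.2974.
M(0.0383) = 9094.7 + (12000 − 9094.7) × 0.2974 = 9094.7 + 863.9 = 9958.6 km³.

9960 km³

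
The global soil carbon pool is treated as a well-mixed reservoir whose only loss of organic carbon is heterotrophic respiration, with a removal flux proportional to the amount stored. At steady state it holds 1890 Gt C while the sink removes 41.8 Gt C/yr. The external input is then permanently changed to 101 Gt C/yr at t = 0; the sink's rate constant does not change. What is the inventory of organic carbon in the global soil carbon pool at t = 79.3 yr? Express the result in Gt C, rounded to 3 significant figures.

4100 Gt C

The sink rate constant is k = F₀/M₀ = 41.8/1890 = 0.02212 yr⁻¹.
Solving dM/dt = F₁ − kM with M(0) = M₀ gives M(t) = F₁/k + (M₀ − F₁/k)·e^(−kt).
F₁/k = 101/0.02212 = 4566.7 Gt C; kt = 0.02212 × 79.3 = 1.754, e^(−kt) = 0.1731.
M(79.3) = 4566.7 + (1890 − 4566.7) × 0.1731 = 4566.7 − 463.4 = 4103.4 Gt C.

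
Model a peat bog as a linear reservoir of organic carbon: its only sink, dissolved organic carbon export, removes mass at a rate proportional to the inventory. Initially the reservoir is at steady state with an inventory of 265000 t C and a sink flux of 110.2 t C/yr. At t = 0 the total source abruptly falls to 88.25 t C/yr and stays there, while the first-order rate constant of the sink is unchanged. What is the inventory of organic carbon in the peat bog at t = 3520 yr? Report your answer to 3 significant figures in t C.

τ = M₀/F₀ = 265000/110.2 = 2405 yr; rate constant k = 1/τ.
New steady state M_∞ = F₁/k = F₁·τ = 88.25 × 2405 = 212220 t C.
M(t) = M_∞ + (M₀ − M_∞)·e^(−t/τ); t/τ = 3520/2405 = 1.464, so e^(−t/τ) = 0.2314.
M(t) = 212220 + 52780 × 0.2314 = 224430 t C.

224000 t C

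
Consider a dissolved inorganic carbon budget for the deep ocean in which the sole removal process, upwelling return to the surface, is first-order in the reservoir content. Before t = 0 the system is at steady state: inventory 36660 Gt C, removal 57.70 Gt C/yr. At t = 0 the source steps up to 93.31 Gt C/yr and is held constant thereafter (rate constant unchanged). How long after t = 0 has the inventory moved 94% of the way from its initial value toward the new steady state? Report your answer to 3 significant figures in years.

τ = M₀/F₀ = 36660/57.70 = 635.4 yr.
The remaining gap fraction is e^(−t/τ); 94% covered ⇒ e^(−t/τ) = 0.0600.
t = −τ ln(0.0600) = 635.4 × 2.813 = 1788 yr.

1790 yr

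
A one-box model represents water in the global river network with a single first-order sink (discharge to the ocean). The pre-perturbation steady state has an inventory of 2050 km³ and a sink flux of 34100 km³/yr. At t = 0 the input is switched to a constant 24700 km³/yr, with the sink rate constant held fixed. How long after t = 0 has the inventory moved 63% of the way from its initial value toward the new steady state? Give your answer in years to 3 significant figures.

τ = M₀/F₀ = 2050/34100 = 0.06012 yr.
The remaining gap fraction is e^(−t/τ); 63% covered ⇒ e^(−t/τ) = 0.370.
t = −τ ln(0.370) = 0.06012 × 0.9943 = 0.05977 yr.

0.0598 yr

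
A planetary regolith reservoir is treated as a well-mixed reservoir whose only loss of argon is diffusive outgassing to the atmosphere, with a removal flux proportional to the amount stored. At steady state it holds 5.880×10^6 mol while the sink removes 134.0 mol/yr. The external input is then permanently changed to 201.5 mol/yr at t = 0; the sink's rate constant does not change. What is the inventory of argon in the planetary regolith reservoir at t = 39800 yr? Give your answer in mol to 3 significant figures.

Residence time τ = M₀/F₀ = 43880 yr. The eventual steady state is M_∞ = M₀·(F₁/F₀) = 5.880×10^6 × 201.5/134.0 = 8.8419×10^6 mol.
The anomaly ΔM(t) = M(t) − M_∞ decays as ΔM₀·e^(−t/τ) with ΔM₀ = 5.880×10^6 − 8.8419×10^6 = −2.962×10^6 mol.
At t = 39800 yr, e^(−t/τ) = e^(−0.9070) = 0.4037, so ΔM = −1.196×10^6 mol and M = 8.8419×10^6 − 1.196×10^6 = 7.6461×10^6 mol.

7.65×10^6 mol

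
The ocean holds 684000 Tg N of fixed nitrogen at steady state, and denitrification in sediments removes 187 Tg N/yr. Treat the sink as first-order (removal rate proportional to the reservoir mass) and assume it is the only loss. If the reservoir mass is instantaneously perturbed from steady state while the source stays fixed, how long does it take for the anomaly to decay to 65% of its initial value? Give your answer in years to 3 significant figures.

For a linear reservoir the anomaly decays as exp(−t/τ) with τ = M/F = 684000/187 = 3658 yr.
exp(−t/τ) = 0.65 ⇒ t = −τ ln(0.65) = 3658 × 0.4308 = 1576 yr.

1580 yr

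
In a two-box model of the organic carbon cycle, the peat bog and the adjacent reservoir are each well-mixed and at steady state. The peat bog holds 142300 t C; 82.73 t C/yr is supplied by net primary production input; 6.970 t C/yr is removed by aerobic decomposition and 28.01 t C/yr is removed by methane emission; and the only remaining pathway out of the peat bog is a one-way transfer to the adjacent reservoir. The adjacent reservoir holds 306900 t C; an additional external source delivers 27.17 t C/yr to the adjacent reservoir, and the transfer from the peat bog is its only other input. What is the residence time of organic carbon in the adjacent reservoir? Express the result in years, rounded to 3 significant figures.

4100 yr

Balance the peat bog: ΣF_in = 82.730 t C/yr.
Transfer to the adjacent reservoir = ΣF_in − (6.970 + 28.01) = 47.750 t C/yr.
Total input to the adjacent reservoir = 47.750 + 27.17 = 74.920 t C/yr; at steady state this equals its total output.
τ = M / F = 306900 / 74.920 = 4096 yr.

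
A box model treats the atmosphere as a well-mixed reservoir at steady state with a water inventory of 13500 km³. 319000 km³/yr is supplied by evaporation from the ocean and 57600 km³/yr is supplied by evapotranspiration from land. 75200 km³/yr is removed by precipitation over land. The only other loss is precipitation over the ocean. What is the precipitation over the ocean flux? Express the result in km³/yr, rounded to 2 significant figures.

300000 km³/yr

At steady state ΣF_in = ΣF_out.
ΣF_in = 319000 + 57600 = 376600 km³/yr.
Precipitation over the ocean flux = ΣF_in − (75200) = 376600 − 75200 = 301400 km³/yr.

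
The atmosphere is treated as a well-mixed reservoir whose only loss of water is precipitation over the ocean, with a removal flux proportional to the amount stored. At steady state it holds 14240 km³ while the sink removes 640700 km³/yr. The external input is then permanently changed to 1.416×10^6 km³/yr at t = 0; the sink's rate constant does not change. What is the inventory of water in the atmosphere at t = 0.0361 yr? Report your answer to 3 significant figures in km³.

The sink rate constant is k = F₀/M₀ = 640700/14240 = 44.99 yr⁻¹.
Solving dM/dt = F₁ − kM with M(0) = M₀ gives M(t) = F₁/k + (M₀ − F₁/k)·e^(−kt).
F₁/k = 1.416×10^6/44.99 = 31472 km³; kt = 44.99 × 0.0361 = 1.624, e^(−kt) = 0.1971.
M(0.0361) = 31472 + (14240 − 31472) × 0.1971 = 31472 − 3396 = 28076 km³.

28100 km³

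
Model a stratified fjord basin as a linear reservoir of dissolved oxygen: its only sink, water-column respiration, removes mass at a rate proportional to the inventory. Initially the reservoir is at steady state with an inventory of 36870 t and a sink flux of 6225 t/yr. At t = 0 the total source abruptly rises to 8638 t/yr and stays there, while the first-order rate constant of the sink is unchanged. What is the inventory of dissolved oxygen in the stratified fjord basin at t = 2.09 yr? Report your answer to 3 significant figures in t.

τ = M₀/F₀ = 36870/6225 = 5.923 yr; rate constant k = 1/τ.
New steady state M_∞ = F₁/k = F₁·τ = 8638 × 5.923 = 51162 t.
M(t) = M_∞ + (M₀ − M_∞)·e^(−t/τ); t/τ = 2.09/5.923 = 0.3529, so e^(−t/τ) = 0.7027.
M(t) = 51162 − 14290 × 0.7027 = 41119 t.

41100 t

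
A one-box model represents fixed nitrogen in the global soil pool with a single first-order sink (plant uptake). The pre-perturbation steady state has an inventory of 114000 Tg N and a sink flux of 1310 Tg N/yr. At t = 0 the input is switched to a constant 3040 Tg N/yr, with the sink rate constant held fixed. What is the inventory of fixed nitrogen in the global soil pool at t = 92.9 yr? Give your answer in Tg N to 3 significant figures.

213000 Tg N

τ = M₀/F₀ = 114000/1310 = 87.02 yr; rate constant k = 1/τ.
New steady state M_∞ = F₁/k = F₁·τ = 3040 × 87.02 = 264550 Tg N.
M(t) = M_∞ + (M₀ − M_∞)·e^(−t/τ); t/τ = 92.9/87.02 = 1.068, so e^(−t/τ) = 0.3439.
M(t) = 264550 − 150500 × 0.3439 = 212780 Tg N.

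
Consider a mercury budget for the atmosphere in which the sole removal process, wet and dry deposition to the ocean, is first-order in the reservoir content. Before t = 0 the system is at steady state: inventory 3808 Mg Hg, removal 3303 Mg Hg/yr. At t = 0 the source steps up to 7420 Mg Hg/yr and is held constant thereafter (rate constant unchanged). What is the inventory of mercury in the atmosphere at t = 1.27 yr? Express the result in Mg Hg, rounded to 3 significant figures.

6980 Mg Hg

τ = M₀/F₀ = 3808/3303 = 1.153 yr; rate constant k = 1/τ.
New steady state M_∞ = F₁/k = F₁·τ = 7420 × 1.153 = 8554.5 Mg Hg.
M(t) = M_∞ + (M₀ − M_∞)·e^(−t/τ); t/τ = 1.27/1.153 = 1.102, so e^(−t/τ) = 0.3323.
M(t) = 8554.5 − 4746 × 0.3323 = 6977.0 Mg Hg.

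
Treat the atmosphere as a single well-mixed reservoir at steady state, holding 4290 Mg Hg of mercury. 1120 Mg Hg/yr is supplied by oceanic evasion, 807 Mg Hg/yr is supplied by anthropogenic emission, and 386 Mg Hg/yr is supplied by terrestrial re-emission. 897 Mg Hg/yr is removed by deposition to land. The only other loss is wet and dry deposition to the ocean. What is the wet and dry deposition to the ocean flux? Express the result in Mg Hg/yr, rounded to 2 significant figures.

At steady state ΣF_in = ΣF_out.
ΣF_in = 1120 + 807 + 386 = 2313.0 Mg Hg/yr.
Wet and dry deposition to the ocean flux = ΣF_in − (897) = 2313.0 − 897.0 = 1416 Mg Hg/yr.

1400 Mg Hg/yr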